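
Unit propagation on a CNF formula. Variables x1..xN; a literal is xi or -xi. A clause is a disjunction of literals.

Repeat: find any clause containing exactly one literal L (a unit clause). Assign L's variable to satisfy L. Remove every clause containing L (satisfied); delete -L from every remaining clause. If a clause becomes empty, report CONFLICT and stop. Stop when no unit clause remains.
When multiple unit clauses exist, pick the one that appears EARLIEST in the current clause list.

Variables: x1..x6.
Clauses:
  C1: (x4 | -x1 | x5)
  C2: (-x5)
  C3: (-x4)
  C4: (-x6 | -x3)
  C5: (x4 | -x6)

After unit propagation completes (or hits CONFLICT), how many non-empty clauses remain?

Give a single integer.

Answer: 0

Derivation:
unit clause [-5] forces x5=F; simplify:
  drop 5 from [4, -1, 5] -> [4, -1]
  satisfied 1 clause(s); 4 remain; assigned so far: [5]
unit clause [-4] forces x4=F; simplify:
  drop 4 from [4, -1] -> [-1]
  drop 4 from [4, -6] -> [-6]
  satisfied 1 clause(s); 3 remain; assigned so far: [4, 5]
unit clause [-1] forces x1=F; simplify:
  satisfied 1 clause(s); 2 remain; assigned so far: [1, 4, 5]
unit clause [-6] forces x6=F; simplify:
  satisfied 2 clause(s); 0 remain; assigned so far: [1, 4, 5, 6]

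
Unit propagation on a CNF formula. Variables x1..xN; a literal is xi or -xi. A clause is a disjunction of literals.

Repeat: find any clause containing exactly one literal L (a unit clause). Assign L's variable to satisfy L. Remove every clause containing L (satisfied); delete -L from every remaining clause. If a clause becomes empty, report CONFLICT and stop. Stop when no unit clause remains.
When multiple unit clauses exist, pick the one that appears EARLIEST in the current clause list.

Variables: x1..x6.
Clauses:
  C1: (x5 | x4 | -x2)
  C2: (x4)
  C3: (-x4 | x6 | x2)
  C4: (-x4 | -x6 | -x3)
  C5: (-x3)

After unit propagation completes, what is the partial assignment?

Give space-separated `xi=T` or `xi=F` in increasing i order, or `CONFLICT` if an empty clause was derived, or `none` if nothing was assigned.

unit clause [4] forces x4=T; simplify:
  drop -4 from [-4, 6, 2] -> [6, 2]
  drop -4 from [-4, -6, -3] -> [-6, -3]
  satisfied 2 clause(s); 3 remain; assigned so far: [4]
unit clause [-3] forces x3=F; simplify:
  satisfied 2 clause(s); 1 remain; assigned so far: [3, 4]

Answer: x3=F x4=T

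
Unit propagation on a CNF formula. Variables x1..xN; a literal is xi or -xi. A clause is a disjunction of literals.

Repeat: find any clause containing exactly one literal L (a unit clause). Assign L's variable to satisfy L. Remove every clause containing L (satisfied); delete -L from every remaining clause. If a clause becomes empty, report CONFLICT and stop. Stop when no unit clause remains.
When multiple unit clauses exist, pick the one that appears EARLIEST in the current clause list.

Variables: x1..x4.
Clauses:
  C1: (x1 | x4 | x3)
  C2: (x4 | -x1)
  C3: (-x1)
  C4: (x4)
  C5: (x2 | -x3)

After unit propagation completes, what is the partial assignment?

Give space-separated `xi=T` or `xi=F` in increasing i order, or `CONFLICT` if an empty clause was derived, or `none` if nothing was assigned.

Answer: x1=F x4=T

Derivation:
unit clause [-1] forces x1=F; simplify:
  drop 1 from [1, 4, 3] -> [4, 3]
  satisfied 2 clause(s); 3 remain; assigned so far: [1]
unit clause [4] forces x4=T; simplify:
  satisfied 2 clause(s); 1 remain; assigned so far: [1, 4]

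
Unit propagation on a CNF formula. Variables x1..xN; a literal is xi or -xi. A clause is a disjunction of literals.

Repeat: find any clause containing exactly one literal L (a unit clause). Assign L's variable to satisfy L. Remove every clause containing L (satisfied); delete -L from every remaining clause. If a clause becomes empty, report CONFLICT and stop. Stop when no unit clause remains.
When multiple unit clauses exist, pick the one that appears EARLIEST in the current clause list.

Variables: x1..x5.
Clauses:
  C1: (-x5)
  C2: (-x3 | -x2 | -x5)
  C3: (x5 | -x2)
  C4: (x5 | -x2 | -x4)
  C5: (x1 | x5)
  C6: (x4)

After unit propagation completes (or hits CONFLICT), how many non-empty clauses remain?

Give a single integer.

Answer: 0

Derivation:
unit clause [-5] forces x5=F; simplify:
  drop 5 from [5, -2] -> [-2]
  drop 5 from [5, -2, -4] -> [-2, -4]
  drop 5 from [1, 5] -> [1]
  satisfied 2 clause(s); 4 remain; assigned so far: [5]
unit clause [-2] forces x2=F; simplify:
  satisfied 2 clause(s); 2 remain; assigned so far: [2, 5]
unit clause [1] forces x1=T; simplify:
  satisfied 1 clause(s); 1 remain; assigned so far: [1, 2, 5]
unit clause [4] forces x4=T; simplify:
  satisfied 1 clause(s); 0 remain; assigned so far: [1, 2, 4, 5]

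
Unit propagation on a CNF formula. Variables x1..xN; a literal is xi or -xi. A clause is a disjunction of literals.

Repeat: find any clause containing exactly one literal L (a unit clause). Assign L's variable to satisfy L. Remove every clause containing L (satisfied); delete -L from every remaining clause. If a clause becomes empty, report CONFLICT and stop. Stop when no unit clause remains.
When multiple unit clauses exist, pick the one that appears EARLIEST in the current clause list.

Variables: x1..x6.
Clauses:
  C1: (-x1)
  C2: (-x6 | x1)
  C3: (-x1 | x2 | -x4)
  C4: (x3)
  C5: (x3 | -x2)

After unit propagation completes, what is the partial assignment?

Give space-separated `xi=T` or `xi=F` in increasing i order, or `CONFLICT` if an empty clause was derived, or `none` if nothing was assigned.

Answer: x1=F x3=T x6=F

Derivation:
unit clause [-1] forces x1=F; simplify:
  drop 1 from [-6, 1] -> [-6]
  satisfied 2 clause(s); 3 remain; assigned so far: [1]
unit clause [-6] forces x6=F; simplify:
  satisfied 1 clause(s); 2 remain; assigned so far: [1, 6]
unit clause [3] forces x3=T; simplify:
  satisfied 2 clause(s); 0 remain; assigned so far: [1, 3, 6]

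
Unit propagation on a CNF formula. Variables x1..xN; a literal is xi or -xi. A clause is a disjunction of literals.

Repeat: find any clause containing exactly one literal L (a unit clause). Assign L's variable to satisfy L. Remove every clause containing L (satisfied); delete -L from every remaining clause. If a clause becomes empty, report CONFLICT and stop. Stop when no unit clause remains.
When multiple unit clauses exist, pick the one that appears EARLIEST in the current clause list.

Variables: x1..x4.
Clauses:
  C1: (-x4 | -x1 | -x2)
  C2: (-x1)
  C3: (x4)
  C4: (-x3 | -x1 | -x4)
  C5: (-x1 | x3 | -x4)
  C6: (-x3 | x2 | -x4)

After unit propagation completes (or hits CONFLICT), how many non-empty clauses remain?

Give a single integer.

unit clause [-1] forces x1=F; simplify:
  satisfied 4 clause(s); 2 remain; assigned so far: [1]
unit clause [4] forces x4=T; simplify:
  drop -4 from [-3, 2, -4] -> [-3, 2]
  satisfied 1 clause(s); 1 remain; assigned so far: [1, 4]

Answer: 1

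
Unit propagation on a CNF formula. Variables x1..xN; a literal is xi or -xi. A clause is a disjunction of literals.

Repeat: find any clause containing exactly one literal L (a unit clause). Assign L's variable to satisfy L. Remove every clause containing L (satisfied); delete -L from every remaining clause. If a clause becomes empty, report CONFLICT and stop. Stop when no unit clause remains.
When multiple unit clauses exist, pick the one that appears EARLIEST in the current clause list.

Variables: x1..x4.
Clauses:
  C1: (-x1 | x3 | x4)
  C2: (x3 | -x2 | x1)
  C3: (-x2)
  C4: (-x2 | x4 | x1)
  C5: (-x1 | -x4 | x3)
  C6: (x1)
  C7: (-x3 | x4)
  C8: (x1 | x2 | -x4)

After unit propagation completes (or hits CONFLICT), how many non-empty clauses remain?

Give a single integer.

Answer: 3

Derivation:
unit clause [-2] forces x2=F; simplify:
  drop 2 from [1, 2, -4] -> [1, -4]
  satisfied 3 clause(s); 5 remain; assigned so far: [2]
unit clause [1] forces x1=T; simplify:
  drop -1 from [-1, 3, 4] -> [3, 4]
  drop -1 from [-1, -4, 3] -> [-4, 3]
  satisfied 2 clause(s); 3 remain; assigned so far: [1, 2]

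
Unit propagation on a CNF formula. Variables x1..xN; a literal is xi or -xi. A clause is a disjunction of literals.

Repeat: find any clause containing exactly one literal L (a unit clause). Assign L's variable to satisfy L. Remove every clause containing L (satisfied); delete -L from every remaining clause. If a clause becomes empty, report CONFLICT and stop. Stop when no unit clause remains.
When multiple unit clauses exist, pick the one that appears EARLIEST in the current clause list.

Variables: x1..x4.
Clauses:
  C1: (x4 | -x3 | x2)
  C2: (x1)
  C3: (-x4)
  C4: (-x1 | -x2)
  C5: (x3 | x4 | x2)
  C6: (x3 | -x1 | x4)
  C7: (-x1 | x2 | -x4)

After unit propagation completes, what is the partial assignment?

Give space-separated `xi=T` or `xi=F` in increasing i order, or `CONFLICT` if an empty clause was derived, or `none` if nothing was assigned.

unit clause [1] forces x1=T; simplify:
  drop -1 from [-1, -2] -> [-2]
  drop -1 from [3, -1, 4] -> [3, 4]
  drop -1 from [-1, 2, -4] -> [2, -4]
  satisfied 1 clause(s); 6 remain; assigned so far: [1]
unit clause [-4] forces x4=F; simplify:
  drop 4 from [4, -3, 2] -> [-3, 2]
  drop 4 from [3, 4, 2] -> [3, 2]
  drop 4 from [3, 4] -> [3]
  satisfied 2 clause(s); 4 remain; assigned so far: [1, 4]
unit clause [-2] forces x2=F; simplify:
  drop 2 from [-3, 2] -> [-3]
  drop 2 from [3, 2] -> [3]
  satisfied 1 clause(s); 3 remain; assigned so far: [1, 2, 4]
unit clause [-3] forces x3=F; simplify:
  drop 3 from [3] -> [] (empty!)
  drop 3 from [3] -> [] (empty!)
  satisfied 1 clause(s); 2 remain; assigned so far: [1, 2, 3, 4]
CONFLICT (empty clause)

Answer: CONFLICT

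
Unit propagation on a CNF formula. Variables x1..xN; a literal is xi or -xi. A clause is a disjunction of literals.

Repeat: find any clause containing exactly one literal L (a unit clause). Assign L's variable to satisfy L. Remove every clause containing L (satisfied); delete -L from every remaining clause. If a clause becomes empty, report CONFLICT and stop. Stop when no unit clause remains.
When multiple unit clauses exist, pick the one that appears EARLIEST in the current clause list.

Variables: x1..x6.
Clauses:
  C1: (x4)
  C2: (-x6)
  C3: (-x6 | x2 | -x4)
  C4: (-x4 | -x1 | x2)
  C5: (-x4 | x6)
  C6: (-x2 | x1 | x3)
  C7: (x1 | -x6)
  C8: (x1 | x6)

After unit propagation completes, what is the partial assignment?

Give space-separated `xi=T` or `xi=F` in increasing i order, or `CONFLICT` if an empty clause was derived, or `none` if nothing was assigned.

unit clause [4] forces x4=T; simplify:
  drop -4 from [-6, 2, -4] -> [-6, 2]
  drop -4 from [-4, -1, 2] -> [-1, 2]
  drop -4 from [-4, 6] -> [6]
  satisfied 1 clause(s); 7 remain; assigned so far: [4]
unit clause [-6] forces x6=F; simplify:
  drop 6 from [6] -> [] (empty!)
  drop 6 from [1, 6] -> [1]
  satisfied 3 clause(s); 4 remain; assigned so far: [4, 6]
CONFLICT (empty clause)

Answer: CONFLICT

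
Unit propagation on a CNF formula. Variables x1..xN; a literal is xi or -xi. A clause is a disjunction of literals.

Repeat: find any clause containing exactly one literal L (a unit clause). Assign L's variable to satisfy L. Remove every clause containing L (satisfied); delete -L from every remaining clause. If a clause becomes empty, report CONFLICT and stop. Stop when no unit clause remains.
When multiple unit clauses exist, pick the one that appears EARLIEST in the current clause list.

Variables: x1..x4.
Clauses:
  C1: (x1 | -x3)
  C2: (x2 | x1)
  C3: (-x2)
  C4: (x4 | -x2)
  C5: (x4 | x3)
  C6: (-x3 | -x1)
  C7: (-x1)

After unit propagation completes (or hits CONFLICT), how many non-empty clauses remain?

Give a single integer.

unit clause [-2] forces x2=F; simplify:
  drop 2 from [2, 1] -> [1]
  satisfied 2 clause(s); 5 remain; assigned so far: [2]
unit clause [1] forces x1=T; simplify:
  drop -1 from [-3, -1] -> [-3]
  drop -1 from [-1] -> [] (empty!)
  satisfied 2 clause(s); 3 remain; assigned so far: [1, 2]
CONFLICT (empty clause)

Answer: 2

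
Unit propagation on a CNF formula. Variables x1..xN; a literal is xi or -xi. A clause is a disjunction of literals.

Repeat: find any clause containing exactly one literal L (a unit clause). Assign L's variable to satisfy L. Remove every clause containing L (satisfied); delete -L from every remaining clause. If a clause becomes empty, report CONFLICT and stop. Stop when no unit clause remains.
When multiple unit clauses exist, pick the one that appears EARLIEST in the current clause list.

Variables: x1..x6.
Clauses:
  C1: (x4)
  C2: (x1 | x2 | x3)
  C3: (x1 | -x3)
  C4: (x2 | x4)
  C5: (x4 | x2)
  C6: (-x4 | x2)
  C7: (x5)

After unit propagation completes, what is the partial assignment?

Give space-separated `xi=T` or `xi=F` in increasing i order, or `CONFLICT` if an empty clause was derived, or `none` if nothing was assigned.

Answer: x2=T x4=T x5=T

Derivation:
unit clause [4] forces x4=T; simplify:
  drop -4 from [-4, 2] -> [2]
  satisfied 3 clause(s); 4 remain; assigned so far: [4]
unit clause [2] forces x2=T; simplify:
  satisfied 2 clause(s); 2 remain; assigned so far: [2, 4]
unit clause [5] forces x5=T; simplify:
  satisfied 1 clause(s); 1 remain; assigned so far: [2, 4, 5]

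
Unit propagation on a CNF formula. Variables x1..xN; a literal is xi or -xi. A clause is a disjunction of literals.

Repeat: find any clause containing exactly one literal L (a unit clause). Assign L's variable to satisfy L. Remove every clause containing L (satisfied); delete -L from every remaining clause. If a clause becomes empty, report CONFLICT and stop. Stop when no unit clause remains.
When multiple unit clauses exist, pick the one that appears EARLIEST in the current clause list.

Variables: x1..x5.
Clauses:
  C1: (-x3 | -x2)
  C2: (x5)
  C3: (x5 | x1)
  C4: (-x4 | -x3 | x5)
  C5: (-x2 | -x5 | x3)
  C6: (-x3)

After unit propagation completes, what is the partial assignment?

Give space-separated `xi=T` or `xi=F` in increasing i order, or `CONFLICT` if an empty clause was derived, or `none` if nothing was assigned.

unit clause [5] forces x5=T; simplify:
  drop -5 from [-2, -5, 3] -> [-2, 3]
  satisfied 3 clause(s); 3 remain; assigned so far: [5]
unit clause [-3] forces x3=F; simplify:
  drop 3 from [-2, 3] -> [-2]
  satisfied 2 clause(s); 1 remain; assigned so far: [3, 5]
unit clause [-2] forces x2=F; simplify:
  satisfied 1 clause(s); 0 remain; assigned so far: [2, 3, 5]

Answer: x2=F x3=F x5=T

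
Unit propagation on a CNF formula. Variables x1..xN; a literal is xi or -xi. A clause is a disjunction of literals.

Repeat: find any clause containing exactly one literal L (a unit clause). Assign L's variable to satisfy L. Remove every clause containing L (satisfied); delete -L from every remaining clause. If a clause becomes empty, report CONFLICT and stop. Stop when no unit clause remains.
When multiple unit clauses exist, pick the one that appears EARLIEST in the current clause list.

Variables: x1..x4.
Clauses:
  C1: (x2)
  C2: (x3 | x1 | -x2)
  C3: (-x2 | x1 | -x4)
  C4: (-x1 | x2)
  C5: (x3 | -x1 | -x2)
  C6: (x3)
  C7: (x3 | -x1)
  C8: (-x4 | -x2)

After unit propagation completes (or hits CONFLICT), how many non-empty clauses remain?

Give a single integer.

Answer: 0

Derivation:
unit clause [2] forces x2=T; simplify:
  drop -2 from [3, 1, -2] -> [3, 1]
  drop -2 from [-2, 1, -4] -> [1, -4]
  drop -2 from [3, -1, -2] -> [3, -1]
  drop -2 from [-4, -2] -> [-4]
  satisfied 2 clause(s); 6 remain; assigned so far: [2]
unit clause [3] forces x3=T; simplify:
  satisfied 4 clause(s); 2 remain; assigned so far: [2, 3]
unit clause [-4] forces x4=F; simplify:
  satisfied 2 clause(s); 0 remain; assigned so far: [2, 3, 4]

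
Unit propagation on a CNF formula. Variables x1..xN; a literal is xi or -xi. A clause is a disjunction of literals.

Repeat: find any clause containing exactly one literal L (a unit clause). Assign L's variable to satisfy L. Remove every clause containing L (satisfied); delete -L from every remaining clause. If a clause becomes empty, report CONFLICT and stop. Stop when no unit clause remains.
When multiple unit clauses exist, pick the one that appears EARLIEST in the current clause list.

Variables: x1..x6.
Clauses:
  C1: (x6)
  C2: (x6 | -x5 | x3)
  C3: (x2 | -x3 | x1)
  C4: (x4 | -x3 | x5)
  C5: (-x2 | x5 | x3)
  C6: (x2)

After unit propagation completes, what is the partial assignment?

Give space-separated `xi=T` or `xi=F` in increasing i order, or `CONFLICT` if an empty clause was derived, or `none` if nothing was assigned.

Answer: x2=T x6=T

Derivation:
unit clause [6] forces x6=T; simplify:
  satisfied 2 clause(s); 4 remain; assigned so far: [6]
unit clause [2] forces x2=T; simplify:
  drop -2 from [-2, 5, 3] -> [5, 3]
  satisfied 2 clause(s); 2 remain; assigned so far: [2, 6]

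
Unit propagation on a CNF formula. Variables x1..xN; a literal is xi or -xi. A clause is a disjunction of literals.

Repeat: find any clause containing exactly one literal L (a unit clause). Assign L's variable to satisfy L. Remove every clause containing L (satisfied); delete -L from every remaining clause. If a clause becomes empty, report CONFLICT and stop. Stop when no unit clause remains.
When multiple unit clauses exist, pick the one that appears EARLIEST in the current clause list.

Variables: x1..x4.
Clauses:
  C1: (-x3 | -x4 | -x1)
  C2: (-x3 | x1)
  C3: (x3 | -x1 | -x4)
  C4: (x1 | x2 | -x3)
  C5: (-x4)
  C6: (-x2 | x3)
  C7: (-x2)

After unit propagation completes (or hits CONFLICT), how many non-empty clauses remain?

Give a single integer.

Answer: 2

Derivation:
unit clause [-4] forces x4=F; simplify:
  satisfied 3 clause(s); 4 remain; assigned so far: [4]
unit clause [-2] forces x2=F; simplify:
  drop 2 from [1, 2, -3] -> [1, -3]
  satisfied 2 clause(s); 2 remain; assigned so far: [2, 4]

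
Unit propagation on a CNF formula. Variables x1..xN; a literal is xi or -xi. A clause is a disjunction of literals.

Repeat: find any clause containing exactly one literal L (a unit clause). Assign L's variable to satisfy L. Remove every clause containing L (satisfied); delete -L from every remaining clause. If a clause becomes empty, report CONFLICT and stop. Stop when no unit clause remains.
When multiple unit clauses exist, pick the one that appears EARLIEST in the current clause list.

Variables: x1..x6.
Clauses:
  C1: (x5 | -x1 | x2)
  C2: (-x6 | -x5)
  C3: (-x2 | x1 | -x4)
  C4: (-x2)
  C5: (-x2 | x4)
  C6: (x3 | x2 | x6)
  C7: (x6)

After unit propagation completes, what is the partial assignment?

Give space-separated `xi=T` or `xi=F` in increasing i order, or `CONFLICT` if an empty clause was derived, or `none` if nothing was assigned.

Answer: x1=F x2=F x5=F x6=T

Derivation:
unit clause [-2] forces x2=F; simplify:
  drop 2 from [5, -1, 2] -> [5, -1]
  drop 2 from [3, 2, 6] -> [3, 6]
  satisfied 3 clause(s); 4 remain; assigned so far: [2]
unit clause [6] forces x6=T; simplify:
  drop -6 from [-6, -5] -> [-5]
  satisfied 2 clause(s); 2 remain; assigned so far: [2, 6]
unit clause [-5] forces x5=F; simplify:
  drop 5 from [5, -1] -> [-1]
  satisfied 1 clause(s); 1 remain; assigned so far: [2, 5, 6]
unit clause [-1] forces x1=F; simplify:
  satisfied 1 clause(s); 0 remain; assigned so far: [1, 2, 5, 6]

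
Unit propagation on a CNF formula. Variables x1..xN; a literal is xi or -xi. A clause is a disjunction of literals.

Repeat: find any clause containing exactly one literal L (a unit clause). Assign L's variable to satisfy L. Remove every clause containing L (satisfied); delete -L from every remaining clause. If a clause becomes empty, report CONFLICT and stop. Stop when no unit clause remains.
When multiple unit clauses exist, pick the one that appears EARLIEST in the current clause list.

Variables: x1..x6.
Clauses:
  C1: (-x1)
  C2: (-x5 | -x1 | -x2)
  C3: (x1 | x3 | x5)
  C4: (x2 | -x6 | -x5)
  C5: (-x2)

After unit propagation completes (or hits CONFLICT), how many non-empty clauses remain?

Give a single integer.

unit clause [-1] forces x1=F; simplify:
  drop 1 from [1, 3, 5] -> [3, 5]
  satisfied 2 clause(s); 3 remain; assigned so far: [1]
unit clause [-2] forces x2=F; simplify:
  drop 2 from [2, -6, -5] -> [-6, -5]
  satisfied 1 clause(s); 2 remain; assigned so far: [1, 2]

Answer: 2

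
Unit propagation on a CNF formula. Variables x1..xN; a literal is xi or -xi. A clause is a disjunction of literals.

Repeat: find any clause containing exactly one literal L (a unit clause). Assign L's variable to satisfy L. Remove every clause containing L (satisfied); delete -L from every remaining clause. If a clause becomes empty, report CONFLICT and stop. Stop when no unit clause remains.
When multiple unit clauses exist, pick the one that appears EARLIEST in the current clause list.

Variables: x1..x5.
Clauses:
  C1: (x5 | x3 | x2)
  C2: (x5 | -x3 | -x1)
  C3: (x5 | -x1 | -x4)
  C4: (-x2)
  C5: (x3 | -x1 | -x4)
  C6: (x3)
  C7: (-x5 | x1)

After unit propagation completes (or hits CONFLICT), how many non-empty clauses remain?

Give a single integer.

unit clause [-2] forces x2=F; simplify:
  drop 2 from [5, 3, 2] -> [5, 3]
  satisfied 1 clause(s); 6 remain; assigned so far: [2]
unit clause [3] forces x3=T; simplify:
  drop -3 from [5, -3, -1] -> [5, -1]
  satisfied 3 clause(s); 3 remain; assigned so far: [2, 3]

Answer: 3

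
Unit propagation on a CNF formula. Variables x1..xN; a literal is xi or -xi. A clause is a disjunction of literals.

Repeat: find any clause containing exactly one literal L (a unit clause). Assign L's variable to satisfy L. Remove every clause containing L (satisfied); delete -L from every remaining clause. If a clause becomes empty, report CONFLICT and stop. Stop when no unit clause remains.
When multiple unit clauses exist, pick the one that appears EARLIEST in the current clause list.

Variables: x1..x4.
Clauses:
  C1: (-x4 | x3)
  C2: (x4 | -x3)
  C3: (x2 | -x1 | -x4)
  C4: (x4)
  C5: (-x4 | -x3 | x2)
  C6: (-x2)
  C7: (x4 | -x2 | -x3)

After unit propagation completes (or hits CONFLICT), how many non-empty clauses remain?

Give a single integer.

Answer: 0

Derivation:
unit clause [4] forces x4=T; simplify:
  drop -4 from [-4, 3] -> [3]
  drop -4 from [2, -1, -4] -> [2, -1]
  drop -4 from [-4, -3, 2] -> [-3, 2]
  satisfied 3 clause(s); 4 remain; assigned so far: [4]
unit clause [3] forces x3=T; simplify:
  drop -3 from [-3, 2] -> [2]
  satisfied 1 clause(s); 3 remain; assigned so far: [3, 4]
unit clause [2] forces x2=T; simplify:
  drop -2 from [-2] -> [] (empty!)
  satisfied 2 clause(s); 1 remain; assigned so far: [2, 3, 4]
CONFLICT (empty clause)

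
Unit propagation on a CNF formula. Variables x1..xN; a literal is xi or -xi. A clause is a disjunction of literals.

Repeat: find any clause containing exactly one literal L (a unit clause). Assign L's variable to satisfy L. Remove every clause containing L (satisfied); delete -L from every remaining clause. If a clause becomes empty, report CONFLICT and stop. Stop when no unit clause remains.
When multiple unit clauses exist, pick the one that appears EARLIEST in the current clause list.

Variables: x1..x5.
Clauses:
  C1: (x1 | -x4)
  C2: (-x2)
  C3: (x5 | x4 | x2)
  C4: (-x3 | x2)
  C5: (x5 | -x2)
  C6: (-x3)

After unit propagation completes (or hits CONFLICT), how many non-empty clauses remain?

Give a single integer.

unit clause [-2] forces x2=F; simplify:
  drop 2 from [5, 4, 2] -> [5, 4]
  drop 2 from [-3, 2] -> [-3]
  satisfied 2 clause(s); 4 remain; assigned so far: [2]
unit clause [-3] forces x3=F; simplify:
  satisfied 2 clause(s); 2 remain; assigned so far: [2, 3]

Answer: 2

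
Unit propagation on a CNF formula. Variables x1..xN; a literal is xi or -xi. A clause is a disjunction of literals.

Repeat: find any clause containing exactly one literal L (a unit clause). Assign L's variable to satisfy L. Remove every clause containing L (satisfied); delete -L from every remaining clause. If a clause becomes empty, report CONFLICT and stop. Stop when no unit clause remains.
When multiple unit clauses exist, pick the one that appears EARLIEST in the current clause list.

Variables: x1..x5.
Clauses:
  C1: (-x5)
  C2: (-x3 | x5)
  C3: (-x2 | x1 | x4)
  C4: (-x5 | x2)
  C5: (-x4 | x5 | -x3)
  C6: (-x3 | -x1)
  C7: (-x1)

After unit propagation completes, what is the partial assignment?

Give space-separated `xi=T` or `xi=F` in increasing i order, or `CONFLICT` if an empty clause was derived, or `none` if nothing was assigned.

Answer: x1=F x3=F x5=F

Derivation:
unit clause [-5] forces x5=F; simplify:
  drop 5 from [-3, 5] -> [-3]
  drop 5 from [-4, 5, -3] -> [-4, -3]
  satisfied 2 clause(s); 5 remain; assigned so far: [5]
unit clause [-3] forces x3=F; simplify:
  satisfied 3 clause(s); 2 remain; assigned so far: [3, 5]
unit clause [-1] forces x1=F; simplify:
  drop 1 from [-2, 1, 4] -> [-2, 4]
  satisfied 1 clause(s); 1 remain; assigned so far: [1, 3, 5]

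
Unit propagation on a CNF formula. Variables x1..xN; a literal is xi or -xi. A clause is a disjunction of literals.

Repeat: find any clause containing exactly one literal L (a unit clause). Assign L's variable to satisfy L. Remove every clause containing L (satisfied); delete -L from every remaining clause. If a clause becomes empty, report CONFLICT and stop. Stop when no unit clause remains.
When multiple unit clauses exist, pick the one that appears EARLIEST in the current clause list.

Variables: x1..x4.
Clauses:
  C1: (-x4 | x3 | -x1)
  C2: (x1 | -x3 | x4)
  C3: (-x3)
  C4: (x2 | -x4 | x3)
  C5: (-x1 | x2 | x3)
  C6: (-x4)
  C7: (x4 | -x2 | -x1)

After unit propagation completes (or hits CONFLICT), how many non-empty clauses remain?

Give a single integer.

unit clause [-3] forces x3=F; simplify:
  drop 3 from [-4, 3, -1] -> [-4, -1]
  drop 3 from [2, -4, 3] -> [2, -4]
  drop 3 from [-1, 2, 3] -> [-1, 2]
  satisfied 2 clause(s); 5 remain; assigned so far: [3]
unit clause [-4] forces x4=F; simplify:
  drop 4 from [4, -2, -1] -> [-2, -1]
  satisfied 3 clause(s); 2 remain; assigned so far: [3, 4]

Answer: 2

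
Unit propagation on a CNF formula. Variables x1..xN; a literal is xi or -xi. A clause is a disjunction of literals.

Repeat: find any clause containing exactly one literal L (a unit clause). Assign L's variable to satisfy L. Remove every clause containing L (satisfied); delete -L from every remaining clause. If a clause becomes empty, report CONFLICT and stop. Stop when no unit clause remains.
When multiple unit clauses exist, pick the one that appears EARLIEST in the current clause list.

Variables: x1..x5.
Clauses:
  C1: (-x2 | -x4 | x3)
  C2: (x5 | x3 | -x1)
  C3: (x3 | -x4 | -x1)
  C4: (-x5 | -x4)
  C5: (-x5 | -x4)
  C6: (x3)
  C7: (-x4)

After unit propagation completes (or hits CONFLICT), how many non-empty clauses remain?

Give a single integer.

Answer: 0

Derivation:
unit clause [3] forces x3=T; simplify:
  satisfied 4 clause(s); 3 remain; assigned so far: [3]
unit clause [-4] forces x4=F; simplify:
  satisfied 3 clause(s); 0 remain; assigned so far: [3, 4]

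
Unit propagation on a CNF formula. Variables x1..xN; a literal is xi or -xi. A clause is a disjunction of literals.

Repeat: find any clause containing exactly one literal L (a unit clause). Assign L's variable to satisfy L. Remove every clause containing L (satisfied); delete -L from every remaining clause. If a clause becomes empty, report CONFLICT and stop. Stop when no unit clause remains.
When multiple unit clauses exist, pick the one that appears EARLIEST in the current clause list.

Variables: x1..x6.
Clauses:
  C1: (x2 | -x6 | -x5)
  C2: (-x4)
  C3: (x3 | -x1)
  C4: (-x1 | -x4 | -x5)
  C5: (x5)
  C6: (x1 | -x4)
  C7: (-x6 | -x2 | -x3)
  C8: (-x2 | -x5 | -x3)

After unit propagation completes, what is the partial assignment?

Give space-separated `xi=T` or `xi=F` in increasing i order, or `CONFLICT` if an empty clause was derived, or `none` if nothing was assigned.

Answer: x4=F x5=T

Derivation:
unit clause [-4] forces x4=F; simplify:
  satisfied 3 clause(s); 5 remain; assigned so far: [4]
unit clause [5] forces x5=T; simplify:
  drop -5 from [2, -6, -5] -> [2, -6]
  drop -5 from [-2, -5, -3] -> [-2, -3]
  satisfied 1 clause(s); 4 remain; assigned so far: [4, 5]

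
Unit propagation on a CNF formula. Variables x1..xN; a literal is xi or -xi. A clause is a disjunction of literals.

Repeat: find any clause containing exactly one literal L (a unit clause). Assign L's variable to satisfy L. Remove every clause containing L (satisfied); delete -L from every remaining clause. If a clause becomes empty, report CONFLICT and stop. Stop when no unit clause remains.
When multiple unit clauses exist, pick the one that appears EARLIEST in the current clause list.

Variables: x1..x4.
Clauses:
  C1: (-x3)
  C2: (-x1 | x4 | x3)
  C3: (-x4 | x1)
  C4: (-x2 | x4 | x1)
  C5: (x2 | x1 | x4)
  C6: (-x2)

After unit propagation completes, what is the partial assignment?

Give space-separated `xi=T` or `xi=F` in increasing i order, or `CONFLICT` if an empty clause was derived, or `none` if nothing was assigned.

Answer: x2=F x3=F

Derivation:
unit clause [-3] forces x3=F; simplify:
  drop 3 from [-1, 4, 3] -> [-1, 4]
  satisfied 1 clause(s); 5 remain; assigned so far: [3]
unit clause [-2] forces x2=F; simplify:
  drop 2 from [2, 1, 4] -> [1, 4]
  satisfied 2 clause(s); 3 remain; assigned so far: [2, 3]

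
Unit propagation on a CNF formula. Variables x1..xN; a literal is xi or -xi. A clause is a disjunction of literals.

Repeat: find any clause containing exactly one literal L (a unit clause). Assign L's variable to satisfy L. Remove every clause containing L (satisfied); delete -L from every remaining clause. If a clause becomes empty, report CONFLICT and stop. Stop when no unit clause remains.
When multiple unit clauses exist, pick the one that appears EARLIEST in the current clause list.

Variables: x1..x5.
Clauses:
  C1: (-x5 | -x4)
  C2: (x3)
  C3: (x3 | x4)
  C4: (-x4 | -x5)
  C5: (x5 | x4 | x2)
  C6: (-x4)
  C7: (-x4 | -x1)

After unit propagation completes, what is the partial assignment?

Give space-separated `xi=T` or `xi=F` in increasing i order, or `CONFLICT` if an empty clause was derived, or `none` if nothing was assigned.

Answer: x3=T x4=F

Derivation:
unit clause [3] forces x3=T; simplify:
  satisfied 2 clause(s); 5 remain; assigned so far: [3]
unit clause [-4] forces x4=F; simplify:
  drop 4 from [5, 4, 2] -> [5, 2]
  satisfied 4 clause(s); 1 remain; assigned so far: [3, 4]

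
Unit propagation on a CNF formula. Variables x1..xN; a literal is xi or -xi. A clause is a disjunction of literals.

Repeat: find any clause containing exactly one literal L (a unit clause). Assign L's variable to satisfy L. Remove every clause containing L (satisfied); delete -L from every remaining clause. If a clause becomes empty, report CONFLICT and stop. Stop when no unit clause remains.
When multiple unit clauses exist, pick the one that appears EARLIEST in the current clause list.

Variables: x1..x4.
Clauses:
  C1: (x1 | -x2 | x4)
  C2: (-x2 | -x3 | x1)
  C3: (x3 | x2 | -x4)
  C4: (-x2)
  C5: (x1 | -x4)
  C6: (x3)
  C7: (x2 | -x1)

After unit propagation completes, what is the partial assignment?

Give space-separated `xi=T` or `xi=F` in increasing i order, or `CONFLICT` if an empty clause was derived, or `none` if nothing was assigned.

Answer: x1=F x2=F x3=T x4=F

Derivation:
unit clause [-2] forces x2=F; simplify:
  drop 2 from [3, 2, -4] -> [3, -4]
  drop 2 from [2, -1] -> [-1]
  satisfied 3 clause(s); 4 remain; assigned so far: [2]
unit clause [3] forces x3=T; simplify:
  satisfied 2 clause(s); 2 remain; assigned so far: [2, 3]
unit clause [-1] forces x1=F; simplify:
  drop 1 from [1, -4] -> [-4]
  satisfied 1 clause(s); 1 remain; assigned so far: [1, 2, 3]
unit clause [-4] forces x4=F; simplify:
  satisfied 1 clause(s); 0 remain; assigned so far: [1, 2, 3, 4]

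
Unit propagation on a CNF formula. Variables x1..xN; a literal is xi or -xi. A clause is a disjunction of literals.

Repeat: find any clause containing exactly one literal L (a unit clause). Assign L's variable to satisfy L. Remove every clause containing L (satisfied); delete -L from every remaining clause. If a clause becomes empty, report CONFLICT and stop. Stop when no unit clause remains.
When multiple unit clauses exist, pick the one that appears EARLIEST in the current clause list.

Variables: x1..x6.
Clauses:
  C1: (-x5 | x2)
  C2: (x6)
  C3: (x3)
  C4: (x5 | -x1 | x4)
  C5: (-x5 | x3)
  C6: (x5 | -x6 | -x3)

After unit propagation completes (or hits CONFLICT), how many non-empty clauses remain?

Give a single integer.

Answer: 0

Derivation:
unit clause [6] forces x6=T; simplify:
  drop -6 from [5, -6, -3] -> [5, -3]
  satisfied 1 clause(s); 5 remain; assigned so far: [6]
unit clause [3] forces x3=T; simplify:
  drop -3 from [5, -3] -> [5]
  satisfied 2 clause(s); 3 remain; assigned so far: [3, 6]
unit clause [5] forces x5=T; simplify:
  drop -5 from [-5, 2] -> [2]
  satisfied 2 clause(s); 1 remain; assigned so far: [3, 5, 6]
unit clause [2] forces x2=T; simplify:
  satisfied 1 clause(s); 0 remain; assigned so far: [2, 3, 5, 6]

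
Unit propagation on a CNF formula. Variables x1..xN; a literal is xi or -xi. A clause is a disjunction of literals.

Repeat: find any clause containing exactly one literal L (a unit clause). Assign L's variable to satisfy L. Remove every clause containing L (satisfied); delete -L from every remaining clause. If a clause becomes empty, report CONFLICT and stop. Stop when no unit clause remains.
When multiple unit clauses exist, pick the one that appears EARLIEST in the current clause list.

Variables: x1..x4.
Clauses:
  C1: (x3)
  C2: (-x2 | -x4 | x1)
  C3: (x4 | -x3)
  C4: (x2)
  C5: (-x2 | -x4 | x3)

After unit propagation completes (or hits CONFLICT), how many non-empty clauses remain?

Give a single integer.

Answer: 0

Derivation:
unit clause [3] forces x3=T; simplify:
  drop -3 from [4, -3] -> [4]
  satisfied 2 clause(s); 3 remain; assigned so far: [3]
unit clause [4] forces x4=T; simplify:
  drop -4 from [-2, -4, 1] -> [-2, 1]
  satisfied 1 clause(s); 2 remain; assigned so far: [3, 4]
unit clause [2] forces x2=T; simplify:
  drop -2 from [-2, 1] -> [1]
  satisfied 1 clause(s); 1 remain; assigned so far: [2, 3, 4]
unit clause [1] forces x1=T; simplify:
  satisfied 1 clause(s); 0 remain; assigned so far: [1, 2, 3, 4]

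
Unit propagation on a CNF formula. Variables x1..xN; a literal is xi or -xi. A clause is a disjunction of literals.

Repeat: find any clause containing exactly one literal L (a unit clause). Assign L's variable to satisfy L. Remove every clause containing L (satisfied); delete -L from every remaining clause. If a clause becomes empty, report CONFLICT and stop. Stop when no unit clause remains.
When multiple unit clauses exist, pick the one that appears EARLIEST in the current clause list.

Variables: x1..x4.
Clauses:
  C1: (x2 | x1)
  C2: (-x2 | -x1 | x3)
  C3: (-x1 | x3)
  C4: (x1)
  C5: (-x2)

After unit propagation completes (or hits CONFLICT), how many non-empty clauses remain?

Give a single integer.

Answer: 0

Derivation:
unit clause [1] forces x1=T; simplify:
  drop -1 from [-2, -1, 3] -> [-2, 3]
  drop -1 from [-1, 3] -> [3]
  satisfied 2 clause(s); 3 remain; assigned so far: [1]
unit clause [3] forces x3=T; simplify:
  satisfied 2 clause(s); 1 remain; assigned so far: [1, 3]
unit clause [-2] forces x2=F; simplify:
  satisfied 1 clause(s); 0 remain; assigned so far: [1, 2, 3]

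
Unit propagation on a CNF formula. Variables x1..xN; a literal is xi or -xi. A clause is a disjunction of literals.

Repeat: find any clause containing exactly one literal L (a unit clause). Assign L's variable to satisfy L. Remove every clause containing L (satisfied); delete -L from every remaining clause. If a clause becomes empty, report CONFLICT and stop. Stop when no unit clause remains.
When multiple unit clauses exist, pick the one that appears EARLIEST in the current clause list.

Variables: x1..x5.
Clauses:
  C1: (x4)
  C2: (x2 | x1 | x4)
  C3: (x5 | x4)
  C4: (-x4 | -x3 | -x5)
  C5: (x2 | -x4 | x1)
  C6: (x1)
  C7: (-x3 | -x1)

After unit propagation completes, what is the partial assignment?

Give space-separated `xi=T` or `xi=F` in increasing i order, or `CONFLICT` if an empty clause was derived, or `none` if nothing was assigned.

unit clause [4] forces x4=T; simplify:
  drop -4 from [-4, -3, -5] -> [-3, -5]
  drop -4 from [2, -4, 1] -> [2, 1]
  satisfied 3 clause(s); 4 remain; assigned so far: [4]
unit clause [1] forces x1=T; simplify:
  drop -1 from [-3, -1] -> [-3]
  satisfied 2 clause(s); 2 remain; assigned so far: [1, 4]
unit clause [-3] forces x3=F; simplify:
  satisfied 2 clause(s); 0 remain; assigned so far: [1, 3, 4]

Answer: x1=T x3=F x4=T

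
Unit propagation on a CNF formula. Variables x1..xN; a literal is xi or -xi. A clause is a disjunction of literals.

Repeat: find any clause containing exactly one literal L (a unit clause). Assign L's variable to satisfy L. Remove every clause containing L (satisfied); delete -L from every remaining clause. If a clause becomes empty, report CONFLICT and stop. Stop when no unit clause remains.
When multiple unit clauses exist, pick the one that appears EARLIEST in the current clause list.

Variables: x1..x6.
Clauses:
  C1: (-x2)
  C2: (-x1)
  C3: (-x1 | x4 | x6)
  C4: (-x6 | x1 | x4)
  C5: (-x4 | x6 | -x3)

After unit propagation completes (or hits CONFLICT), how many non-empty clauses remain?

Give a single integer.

Answer: 2

Derivation:
unit clause [-2] forces x2=F; simplify:
  satisfied 1 clause(s); 4 remain; assigned so far: [2]
unit clause [-1] forces x1=F; simplify:
  drop 1 from [-6, 1, 4] -> [-6, 4]
  satisfied 2 clause(s); 2 remain; assigned so far: [1, 2]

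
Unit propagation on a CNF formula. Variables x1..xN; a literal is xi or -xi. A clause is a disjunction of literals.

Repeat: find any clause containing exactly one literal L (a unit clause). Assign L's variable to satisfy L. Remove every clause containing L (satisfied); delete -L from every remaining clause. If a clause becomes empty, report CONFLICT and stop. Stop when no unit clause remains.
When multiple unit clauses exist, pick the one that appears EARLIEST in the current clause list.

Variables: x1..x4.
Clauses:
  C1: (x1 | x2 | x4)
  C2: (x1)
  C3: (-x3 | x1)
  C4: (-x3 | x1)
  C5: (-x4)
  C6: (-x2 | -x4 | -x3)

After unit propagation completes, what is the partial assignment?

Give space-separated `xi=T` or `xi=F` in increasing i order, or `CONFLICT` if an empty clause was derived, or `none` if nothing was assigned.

Answer: x1=T x4=F

Derivation:
unit clause [1] forces x1=T; simplify:
  satisfied 4 clause(s); 2 remain; assigned so far: [1]
unit clause [-4] forces x4=F; simplify:
  satisfied 2 clause(s); 0 remain; assigned so far: [1, 4]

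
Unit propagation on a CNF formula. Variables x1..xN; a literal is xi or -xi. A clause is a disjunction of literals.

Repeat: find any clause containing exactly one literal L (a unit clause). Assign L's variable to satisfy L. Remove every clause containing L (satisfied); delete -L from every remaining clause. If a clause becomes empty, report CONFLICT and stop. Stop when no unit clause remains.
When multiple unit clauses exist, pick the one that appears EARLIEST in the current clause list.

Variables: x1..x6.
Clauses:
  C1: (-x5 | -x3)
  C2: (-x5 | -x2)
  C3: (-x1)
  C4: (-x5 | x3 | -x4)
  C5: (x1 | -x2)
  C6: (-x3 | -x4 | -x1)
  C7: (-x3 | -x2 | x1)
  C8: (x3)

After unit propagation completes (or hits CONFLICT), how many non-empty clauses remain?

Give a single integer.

Answer: 0

Derivation:
unit clause [-1] forces x1=F; simplify:
  drop 1 from [1, -2] -> [-2]
  drop 1 from [-3, -2, 1] -> [-3, -2]
  satisfied 2 clause(s); 6 remain; assigned so far: [1]
unit clause [-2] forces x2=F; simplify:
  satisfied 3 clause(s); 3 remain; assigned so far: [1, 2]
unit clause [3] forces x3=T; simplify:
  drop -3 from [-5, -3] -> [-5]
  satisfied 2 clause(s); 1 remain; assigned so far: [1, 2, 3]
unit clause [-5] forces x5=F; simplify:
  satisfied 1 clause(s); 0 remain; assigned so far: [1, 2, 3, 5]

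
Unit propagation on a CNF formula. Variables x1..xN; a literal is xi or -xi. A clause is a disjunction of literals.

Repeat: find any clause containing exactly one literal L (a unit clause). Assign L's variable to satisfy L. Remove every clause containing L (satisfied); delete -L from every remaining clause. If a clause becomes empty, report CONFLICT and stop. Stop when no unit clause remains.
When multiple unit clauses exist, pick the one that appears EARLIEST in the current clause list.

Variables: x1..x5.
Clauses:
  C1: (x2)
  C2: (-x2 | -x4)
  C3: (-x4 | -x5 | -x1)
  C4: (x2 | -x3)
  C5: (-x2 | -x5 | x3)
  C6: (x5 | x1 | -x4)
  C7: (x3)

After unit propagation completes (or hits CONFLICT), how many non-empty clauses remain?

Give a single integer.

Answer: 0

Derivation:
unit clause [2] forces x2=T; simplify:
  drop -2 from [-2, -4] -> [-4]
  drop -2 from [-2, -5, 3] -> [-5, 3]
  satisfied 2 clause(s); 5 remain; assigned so far: [2]
unit clause [-4] forces x4=F; simplify:
  satisfied 3 clause(s); 2 remain; assigned so far: [2, 4]
unit clause [3] forces x3=T; simplify:
  satisfied 2 clause(s); 0 remain; assigned so far: [2, 3, 4]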